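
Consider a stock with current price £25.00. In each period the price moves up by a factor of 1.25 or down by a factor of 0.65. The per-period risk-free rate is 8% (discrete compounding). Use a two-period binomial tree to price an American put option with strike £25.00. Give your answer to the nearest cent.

Risk-neutral probability p = (1 + 0.08 − 0.65)/(1.25 − 0.65) = 0.4300/0.6000 = 0.7167
Terminal stock prices: S_uu = 39.06, S_ud = 20.31, S_dd = 10.56
Terminal payoffs (K − S): max(-14.06, 0) = 0, max(4.688, 0) = 4.688, max(14.44, 0) = 14.44
Node u (S = 31.25): continuation = 1/1.08·[0.7167·0.0000 + 0.2833·4.6875] = 1.2297; exercise value = 0.0000 ≤ continuation, so V_u = 1.2297
Node d (S = 16.25): continuation = 1/1.08·[0.7167·4.6875 + 0.2833·14.4375] = 6.8981; exercise value = 8.7500 > continuation, so V_d = 8.7500 (exercise)
Node 0 (S = 25): continuation = 1/1.08·[0.7167·1.2297 + 0.2833·8.7500] = 3.1116; exercise value = 0.0000 ≤ continuation, so V_0 = 3.1116

£3.11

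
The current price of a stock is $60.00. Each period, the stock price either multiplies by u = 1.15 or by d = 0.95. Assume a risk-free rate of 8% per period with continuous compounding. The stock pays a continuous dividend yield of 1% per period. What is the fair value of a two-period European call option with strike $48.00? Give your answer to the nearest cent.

$17.91

Per-period risk-free factor R = e^0.08 = 1.0833; dividend-adjusted growth = e^(0.08−0.01) = 1.0725.
Risk-neutral probability p = (1.0725 − 0.95)/(1.15 − 0.95) = 0.1225/0.2000 = 0.6125
Terminal stock prices: S_uu = 79.35, S_ud = 65.55, S_dd = 54.15
Terminal payoffs (S − K): max(31.35, 0) = 31.35, max(17.55, 0) = 17.55, max(6.15, 0) = 6.15
Node u (S = 69): V_u = e^(−0.08)·[0.6125·31.3500 + 0.3875·17.5500] = 24.0039
Node d (S = 57): V_d = e^(−0.08)·[0.6125·17.5500 + 0.3875·6.1500] = 12.1233
Node 0 (S = 60): V_0 = e^(−0.08)·[0.6125·24.0039 + 0.3875·12.1233] = 17.9090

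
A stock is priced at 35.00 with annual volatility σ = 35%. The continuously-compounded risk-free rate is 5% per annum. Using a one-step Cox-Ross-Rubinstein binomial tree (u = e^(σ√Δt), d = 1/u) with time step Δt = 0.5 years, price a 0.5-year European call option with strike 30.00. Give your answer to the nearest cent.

CRR parameters: u = e^(σ√Δt) = e^(0.35·√0.5) = 1.2808, d = 1/u = 0.7808
Per-period rate: rΔt = 0.05·0.5 = 0.025, so R = e^0.025 = 1.0253
Risk-neutral probability p = (e^0.025 − 0.7808)/(1.2808 − 0.7808) = 0.2446/0.5000 = 0.4891
Terminal stock prices: S_u = 44.83, S_d = 27.33
Terminal payoffs (S − K): max(14.83, 0) = 14.83, max(-2.673, 0) = 0
Node 0 (S = 35): V_0 = e^(−0.025)·[0.4891·14.8281 + 0.5109·0.0000] = 7.0729

7.07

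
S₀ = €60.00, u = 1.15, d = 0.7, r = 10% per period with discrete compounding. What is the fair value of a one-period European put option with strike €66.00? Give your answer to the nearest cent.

€2.42

Risk-neutral probability p = (1 + 0.1 − 0.7)/(1.15 − 0.7) = 0.4000/0.4500 = 0.8889
Terminal stock prices: S_u = 69, S_d = 42
Terminal payoffs (K − S): max(-3, 0) = 0, max(24, 0) = 24
Node 0 (S = 60): V_0 = 1/1.1·[0.8889·0.0000 + 0.1111·24.0000] = 2.4242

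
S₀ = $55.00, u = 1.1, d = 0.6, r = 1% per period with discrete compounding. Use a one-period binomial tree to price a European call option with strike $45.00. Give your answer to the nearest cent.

Risk-neutral probability p = (1 + 0.01 − 0.6)/(1.1 − 0.6) = 0.4100/0.5000 = 0.8200
Terminal stock prices: S_u = 60.5, S_d = 33
Terminal payoffs (S − K): max(15.5, 0) = 15.5, max(-12, 0) = 0
Node 0 (S = 55): V_0 = 1/1.01·[0.8200·15.5000 + 0.1800·0.0000] = 12.5842

$12.58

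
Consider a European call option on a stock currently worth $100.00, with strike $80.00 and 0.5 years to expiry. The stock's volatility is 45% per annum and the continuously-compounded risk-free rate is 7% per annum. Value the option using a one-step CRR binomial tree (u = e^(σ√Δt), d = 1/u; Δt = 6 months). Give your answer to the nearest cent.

$26.42

CRR parameters: u = e^(σ√Δt) = e^(0.45·√0.5) = 1.3746, d = 1/u = 0.7275
Per-period rate: rΔt = 0.07·0.5 = 0.035, so R = e^0.035 = 1.0356
Risk-neutral probability p = (e^0.035 − 0.7275)/(1.3746 − 0.7275) = 0.3082/0.6472 = 0.4762
Terminal stock prices: S_u = 137.5, S_d = 72.75
Terminal payoffs (S − K): max(57.46, 0) = 57.46, max(-7.254, 0) = 0
Node 0 (S = 100): V_0 = e^(−0.035)·[0.4762·57.4648 + 0.5238·0.0000] = 26.4209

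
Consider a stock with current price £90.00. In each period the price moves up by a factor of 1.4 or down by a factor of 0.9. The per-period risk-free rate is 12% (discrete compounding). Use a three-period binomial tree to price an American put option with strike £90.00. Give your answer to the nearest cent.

£4.50

Risk-neutral probability p = (1 + 0.12 − 0.9)/(1.4 − 0.9) = 0.2200/0.5000 = 0.4400
Terminal stock prices: S_uuu = 247, S_uud = 158.8, S_udd = 102.1, S_ddd = 65.61
Terminal payoffs (K − S): max(-157, 0) = 0, max(-68.76, 0) = 0, max(-12.06, 0) = 0, max(24.39, 0) = 24.39
Node uu (S = 176.4): continuation = 1/1.12·[0.4400·0.0000 + 0.5600·0.0000] = 0.0000; exercise value = 0.0000 ≤ continuation, so V_uu = 0.0000
Node ud (S = 113.4): continuation = 1/1.12·[0.4400·0.0000 + 0.5600·0.0000] = 0.0000; exercise value = 0.0000 ≤ continuation, so V_ud = 0.0000
Node dd (S = 72.9): continuation = 1/1.12·[0.4400·0.0000 + 0.5600·24.3900] = 12.1950; exercise value = 17.1000 > continuation, so V_dd = 17.1000 (exercise)
Node u (S = 126): continuation = 1/1.12·[0.4400·0.0000 + 0.5600·0.0000] = 0.0000; exercise value = 0.0000 ≤ continuation, so V_u = 0.0000
Node d (S = 81): continuation = 1/1.12·[0.4400·0.0000 + 0.5600·17.1000] = 8.5500; exercise value = 9.0000 > continuation, so V_d = 9.0000 (exercise)
Node 0 (S = 90): continuation = 1/1.12·[0.4400·0.0000 + 0.5600·9.0000] = 4.5000; exercise value = 0.0000 ≤ continuation, so V_0 = 4.5000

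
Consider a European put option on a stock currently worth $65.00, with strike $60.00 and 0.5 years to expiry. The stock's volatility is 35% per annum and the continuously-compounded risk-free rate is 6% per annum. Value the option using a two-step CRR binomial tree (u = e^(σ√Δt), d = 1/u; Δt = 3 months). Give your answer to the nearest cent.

$3.45

CRR parameters: u = e^(σ√Δt) = e^(0.35·√0.25) = 1.1912, d = 1/u = 0.8395
Per-period rate: rΔt = 0.06·0.25 = 0.015, so R = e^0.015 = 1.0151
Risk-neutral probability p = (e^0.015 − 0.8395)/(1.1912 − 0.8395) = 0.1757/0.3518 = 0.4993
Terminal stock prices: S_uu = 92.24, S_ud = 65, S_dd = 45.8
Terminal payoffs (K − S): max(-32.24, 0) = 0, max(-5, 0) = 0, max(14.2, 0) = 14.2
Node u (S = 77.43): V_u = e^(−0.015)·[0.4993·0.0000 + 0.5007·0.0000] = 0.0000
Node d (S = 54.56): V_d = e^(−0.015)·[0.4993·0.0000 + 0.5007·14.1953] = 7.0014
Node 0 (S = 65): V_0 = e^(−0.015)·[0.4993·0.0000 + 0.5007·7.0014] = 3.4533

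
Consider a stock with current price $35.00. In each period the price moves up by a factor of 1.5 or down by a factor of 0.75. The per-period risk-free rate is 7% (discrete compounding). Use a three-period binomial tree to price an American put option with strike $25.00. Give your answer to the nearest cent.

Risk-neutral probability p = (1 + 0.07 − 0.75)/(1.5 − 0.75) = 0.3200/0.7500 = 0.4267
Terminal stock prices: S_uuu = 118.1, S_uud = 59.06, S_udd = 29.53, S_ddd = 14.77
Terminal payoffs (K − S): max(-93.12, 0) = 0, max(-34.06, 0) = 0, max(-4.531, 0) = 0, max(10.23, 0) = 10.23
Node uu (S = 78.75): continuation = 1/1.07·[0.4267·0.0000 + 0.5733·0.0000] = 0.0000; exercise value = 0.0000 ≤ continuation, so V_uu = 0.0000
Node ud (S = 39.38): continuation = 1/1.07·[0.4267·0.0000 + 0.5733·0.0000] = 0.0000; exercise value = 0.0000 ≤ continuation, so V_ud = 0.0000
Node dd (S = 19.69): continuation = 1/1.07·[0.4267·0.0000 + 0.5733·10.2344] = 5.4838; exercise value = 5.3125 ≤ continuation, so V_dd = 5.4838
Node u (S = 52.5): continuation = 1/1.07·[0.4267·0.0000 + 0.5733·0.0000] = 0.0000; exercise value = 0.0000 ≤ continuation, so V_u = 0.0000
Node d (S = 26.25): continuation = 1/1.07·[0.4267·0.0000 + 0.5733·5.4838] = 2.9384; exercise value = 0.0000 ≤ continuation, so V_d = 2.9384
Node 0 (S = 35): continuation = 1/1.07·[0.4267·0.0000 + 0.5733·2.9384] = 1.5745; exercise value = 0.0000 ≤ continuation, so V_0 = 1.5745

$1.57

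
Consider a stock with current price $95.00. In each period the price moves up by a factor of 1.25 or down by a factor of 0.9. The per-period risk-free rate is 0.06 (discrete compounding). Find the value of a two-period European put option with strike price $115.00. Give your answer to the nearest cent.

Risk-neutral probability p = (1 + 0.06 − 0.9)/(1.25 − 0.9) = 0.1600/0.3500 = 0.4571
Terminal stock prices: S_uu = 148.4, S_ud = 106.9, S_dd = 76.95
Terminal payoffs (K − S): max(-33.44, 0) = 0, max(8.125, 0) = 8.125, max(38.05, 0) = 38.05
Node u (S = 118.8): V_u = 1/1.06·[0.4571·0.0000 + 0.5429·8.1250] = 4.1611
Node d (S = 85.5): V_d = 1/1.06·[0.4571·8.1250 + 0.5429·38.0500] = 22.9906
Node 0 (S = 95): V_0 = 1/1.06·[0.4571·4.1611 + 0.5429·22.9906] = 13.5687

$13.57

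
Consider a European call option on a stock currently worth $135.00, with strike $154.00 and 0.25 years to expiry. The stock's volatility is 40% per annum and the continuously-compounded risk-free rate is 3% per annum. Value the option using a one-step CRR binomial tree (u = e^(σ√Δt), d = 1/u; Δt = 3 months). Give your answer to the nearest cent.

$5.07

CRR parameters: u = e^(σ√Δt) = e^(0.4·√0.25) = 1.2214, d = 1/u = 0.8187
Per-period rate: rΔt = 0.03·0.25 = 0.0075, so R = e^0.0075 = 1.0075
Risk-neutral probability p = (e^0.0075 − 0.8187)/(1.2214 − 0.8187) = 0.1888/0.4027 = 0.4689
Terminal stock prices: S_u = 164.9, S_d = 110.5
Terminal payoffs (S − K): max(10.89, 0) = 10.89, max(-43.47, 0) = 0
Node 0 (S = 135): V_0 = e^(−0.0075)·[0.4689·10.8894 + 0.5311·0.0000] = 5.0675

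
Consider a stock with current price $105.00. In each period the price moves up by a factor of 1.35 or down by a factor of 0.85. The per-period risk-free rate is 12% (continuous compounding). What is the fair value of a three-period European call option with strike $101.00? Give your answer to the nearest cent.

Risk-neutral probability p = (e^0.12 − 0.85)/(1.35 − 0.85) = 0.2775/0.5000 = 0.5550
Terminal stock prices: S_uuu = 258.3, S_uud = 162.7, S_udd = 102.4, S_ddd = 64.48
Terminal payoffs (S − K): max(157.3, 0) = 157.3, max(61.66, 0) = 61.66, max(1.414, 0) = 1.414, max(-36.52, 0) = 0
Node uu (S = 191.4): V_uu = e^(−0.12)·[0.5550·157.3394 + 0.4450·61.6581] = 101.7835
Node ud (S = 120.5): V_ud = e^(−0.12)·[0.5550·61.6581 + 0.4450·1.4144] = 30.9085
Node dd (S = 75.86): V_dd = e^(−0.12)·[0.5550·1.4144 + 0.4450·0.0000] = 0.6962
Node u (S = 141.8): V_u = e^(−0.12)·[0.5550·101.7835 + 0.4450·30.9085] = 62.3006
Node d (S = 89.25): V_d = e^(−0.12)·[0.5550·30.9085 + 0.4450·0.6962] = 15.4891
Node 0 (S = 105): V_0 = e^(−0.12)·[0.5550·62.3006 + 0.4450·15.4891] = 36.7798

$36.78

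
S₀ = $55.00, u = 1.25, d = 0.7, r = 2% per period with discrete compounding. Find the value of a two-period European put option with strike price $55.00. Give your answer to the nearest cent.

$7.93

Risk-neutral probability p = (1 + 0.02 − 0.7)/(1.25 − 0.7) = 0.3200/0.5500 = 0.5818
Terminal stock prices: S_uu = 85.94, S_ud = 48.12, S_dd = 26.95
Terminal payoffs (K − S): max(-30.94, 0) = 0, max(6.875, 0) = 6.875, max(28.05, 0) = 28.05
Node u (S = 68.75): V_u = 1/1.02·[0.5818·0.0000 + 0.4182·6.8750] = 2.8186
Node d (S = 38.5): V_d = 1/1.02·[0.5818·6.8750 + 0.4182·28.0500] = 15.4216
Node 0 (S = 55): V_0 = 1/1.02·[0.5818·2.8186 + 0.4182·15.4216] = 7.9303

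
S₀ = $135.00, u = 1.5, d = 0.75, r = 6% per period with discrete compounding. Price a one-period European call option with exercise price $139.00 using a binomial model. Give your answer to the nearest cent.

$24.76

Risk-neutral probability p = (1 + 0.06 − 0.75)/(1.5 − 0.75) = 0.3100/0.7500 = 0.4133
Terminal stock prices: S_u = 202.5, S_d = 101.2
Terminal payoffs (S − K): max(63.5, 0) = 63.5, max(-37.75, 0) = 0
Node 0 (S = 135): V_0 = 1/1.06·[0.4133·63.5000 + 0.5867·0.0000] = 24.7610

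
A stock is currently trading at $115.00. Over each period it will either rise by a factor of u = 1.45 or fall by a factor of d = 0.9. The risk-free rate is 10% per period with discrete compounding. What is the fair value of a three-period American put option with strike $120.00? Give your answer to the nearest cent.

Risk-neutral probability p = (1 + 0.1 − 0.9)/(1.45 − 0.9) = 0.2000/0.5500 = 0.3636
Terminal stock prices: S_uuu = 350.6, S_uud = 217.6, S_udd = 135.1, S_ddd = 83.84
Terminal payoffs (K − S): max(-230.6, 0) = 0, max(-97.61, 0) = 0, max(-15.07, 0) = 0, max(36.16, 0) = 36.16
Node uu (S = 241.8): continuation = 1/1.1·[0.3636·0.0000 + 0.6364·0.0000] = 0.0000; exercise value = 0.0000 ≤ continuation, so V_uu = 0.0000
Node ud (S = 150.1): continuation = 1/1.1·[0.3636·0.0000 + 0.6364·0.0000] = 0.0000; exercise value = 0.0000 ≤ continuation, so V_ud = 0.0000
Node dd (S = 93.15): continuation = 1/1.1·[0.3636·0.0000 + 0.6364·36.1650] = 20.9219; exercise value = 26.8500 > continuation, so V_dd = 26.8500 (exercise)
Node u (S = 166.8): continuation = 1/1.1·[0.3636·0.0000 + 0.6364·0.0000] = 0.0000; exercise value = 0.0000 ≤ continuation, so V_u = 0.0000
Node d (S = 103.5): continuation = 1/1.1·[0.3636·0.0000 + 0.6364·26.8500] = 15.5331; exercise value = 16.5000 > continuation, so V_d = 16.5000 (exercise)
Node 0 (S = 115): continuation = 1/1.1·[0.3636·0.0000 + 0.6364·16.5000] = 9.5455; exercise value = 5.0000 ≤ continuation, so V_0 = 9.5455

$9.55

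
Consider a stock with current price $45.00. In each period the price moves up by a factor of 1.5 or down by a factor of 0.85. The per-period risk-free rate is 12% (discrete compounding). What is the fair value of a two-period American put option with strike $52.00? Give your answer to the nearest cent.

$7.18

Risk-neutral probability p = (1 + 0.12 − 0.85)/(1.5 − 0.85) = 0.2700/0.6500 = 0.4154
Terminal stock prices: S_uu = 101.2, S_ud = 57.38, S_dd = 32.51
Terminal payoffs (K − S): max(-49.25, 0) = 0, max(-5.375, 0) = 0, max(19.49, 0) = 19.49
Node u (S = 67.5): continuation = 1/1.12·[0.4154·0.0000 + 0.5846·0.0000] = 0.0000; exercise value = 0.0000 ≤ continuation, so V_u = 0.0000
Node d (S = 38.25): continuation = 1/1.12·[0.4154·0.0000 + 0.5846·19.4875] = 10.1720; exercise value = 13.7500 > continuation, so V_d = 13.7500 (exercise)
Node 0 (S = 45): continuation = 1/1.12·[0.4154·0.0000 + 0.5846·13.7500] = 7.1772; exercise value = 7.0000 ≤ continuation, so V_0 = 7.1772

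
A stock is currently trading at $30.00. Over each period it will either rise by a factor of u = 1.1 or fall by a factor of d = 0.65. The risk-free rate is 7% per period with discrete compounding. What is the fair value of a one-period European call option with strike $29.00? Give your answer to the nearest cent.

Risk-neutral probability p = (1 + 0.07 − 0.65)/(1.1 − 0.65) = 0.4200/0.4500 = 0.9333
Terminal stock prices: S_u = 33, S_d = 19.5
Terminal payoffs (S − K): max(4, 0) = 4, max(-9.5, 0) = 0
Node 0 (S = 30): V_0 = 1/1.07·[0.9333·4.0000 + 0.0667·0.0000] = 3.4891

$3.49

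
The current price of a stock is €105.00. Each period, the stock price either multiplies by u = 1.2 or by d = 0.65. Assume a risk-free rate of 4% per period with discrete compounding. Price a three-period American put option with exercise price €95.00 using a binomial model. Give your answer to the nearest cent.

€9.98

Risk-neutral probability p = (1 + 0.04 − 0.65)/(1.2 − 0.65) = 0.3900/0.5500 = 0.7091
Terminal stock prices: S_uuu = 181.4, S_uud = 98.28, S_udd = 53.24, S_ddd = 28.84
Terminal payoffs (K − S): max(-86.44, 0) = 0, max(-3.28, 0) = 0, max(41.76, 0) = 41.76, max(66.16, 0) = 66.16
Node uu (S = 151.2): continuation = 1/1.04·[0.7091·0.0000 + 0.2909·0.0000] = 0.0000; exercise value = 0.0000 ≤ continuation, so V_uu = 0.0000
Node ud (S = 81.9): continuation = 1/1.04·[0.7091·0.0000 + 0.2909·41.7650] = 11.6825; exercise value = 13.1000 > continuation, so V_ud = 13.1000 (exercise)
Node dd (S = 44.36): continuation = 1/1.04·[0.7091·41.7650 + 0.2909·66.1644] = 46.9837; exercise value = 50.6375 > continuation, so V_dd = 50.6375 (exercise)
Node u (S = 126): continuation = 1/1.04·[0.7091·0.0000 + 0.2909·13.1000] = 3.6643; exercise value = 0.0000 ≤ continuation, so V_u = 3.6643
Node d (S = 68.25): continuation = 1/1.04·[0.7091·13.1000 + 0.2909·50.6375] = 23.0962; exercise value = 26.7500 > continuation, so V_d = 26.7500 (exercise)
Node 0 (S = 105): continuation = 1/1.04·[0.7091·3.6643 + 0.2909·26.7500] = 9.9809; exercise value = 0.0000 ≤ continuation, so V_0 = 9.9809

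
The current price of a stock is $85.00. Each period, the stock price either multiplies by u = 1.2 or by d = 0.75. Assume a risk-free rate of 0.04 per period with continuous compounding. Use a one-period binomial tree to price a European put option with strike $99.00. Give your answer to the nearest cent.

$11.98

Risk-neutral probability p = (e^0.04 − 0.75)/(1.2 − 0.75) = 0.2908/0.4500 = 0.6462
Terminal stock prices: S_u = 102, S_d = 63.75
Terminal payoffs (K − S): max(-3, 0) = 0, max(35.25, 0) = 35.25
Node 0 (S = 85): V_0 = e^(−0.04)·[0.6462·0.0000 + 0.3538·35.2500] = 11.9809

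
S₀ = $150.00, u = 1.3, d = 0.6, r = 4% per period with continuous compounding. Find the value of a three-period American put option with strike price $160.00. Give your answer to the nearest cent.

$35.19

Risk-neutral probability p = (e^0.04 − 0.6)/(1.3 − 0.6) = 0.4408/0.7000 = 0.6297
Terminal stock prices: S_uuu = 329.6, S_uud = 152.1, S_udd = 70.2, S_ddd = 32.4
Terminal payoffs (K − S): max(-169.6, 0) = 0, max(7.9, 0) = 7.9, max(89.8, 0) = 89.8, max(127.6, 0) = 127.6
Node uu (S = 253.5): continuation = e^(−0.04)·[0.6297·0.0000 + 0.3703·7.9000] = 2.8104; exercise value = 0.0000 ≤ continuation, so V_uu = 2.8104
Node ud (S = 117): continuation = e^(−0.04)·[0.6297·7.9000 + 0.3703·89.8000] = 36.7263; exercise value = 43.0000 > continuation, so V_ud = 43.0000 (exercise)
Node dd (S = 54): continuation = e^(−0.04)·[0.6297·89.8000 + 0.3703·127.6000] = 99.7263; exercise value = 106.0000 > continuation, so V_dd = 106.0000 (exercise)
Node u (S = 195): continuation = e^(−0.04)·[0.6297·2.8104 + 0.3703·43.0000] = 16.9977; exercise value = 0.0000 ≤ continuation, so V_u = 16.9977
Node d (S = 90): continuation = e^(−0.04)·[0.6297·43.0000 + 0.3703·106.0000] = 63.7263; exercise value = 70.0000 > continuation, so V_d = 70.0000 (exercise)
Node 0 (S = 150): continuation = e^(−0.04)·[0.6297·16.9977 + 0.3703·70.0000] = 35.1869; exercise value = 10.0000 ≤ continuation, so V_0 = 35.1869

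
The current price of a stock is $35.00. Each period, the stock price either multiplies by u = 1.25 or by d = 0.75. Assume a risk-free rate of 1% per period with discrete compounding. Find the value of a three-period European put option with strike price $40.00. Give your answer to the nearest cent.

Risk-neutral probability p = (1 + 0.01 − 0.75)/(1.25 − 0.75) = 0.2600/0.5000 = 0.5200
Terminal stock prices: S_uuu = 68.36, S_uud = 41.02, S_udd = 24.61, S_ddd = 14.77
Terminal payoffs (K − S): max(-28.36, 0) = 0, max(-1.016, 0) = 0, max(15.39, 0) = 15.39, max(25.23, 0) = 25.23
Node uu (S = 54.69): V_uu = 1/1.01·[0.5200·0.0000 + 0.4800·0.0000] = 0.0000
Node ud (S = 32.81): V_ud = 1/1.01·[0.5200·0.0000 + 0.4800·15.3906] = 7.3144
Node dd (S = 19.69): V_dd = 1/1.01·[0.5200·15.3906 + 0.4800·25.2344] = 19.9165
Node u (S = 43.75): V_u = 1/1.01·[0.5200·0.0000 + 0.4800·7.3144] = 3.4761
Node d (S = 26.25): V_d = 1/1.01·[0.5200·7.3144 + 0.4800·19.9165] = 13.2311
Node 0 (S = 35): V_0 = 1/1.01·[0.5200·3.4761 + 0.4800·13.2311] = 8.0777

$8.08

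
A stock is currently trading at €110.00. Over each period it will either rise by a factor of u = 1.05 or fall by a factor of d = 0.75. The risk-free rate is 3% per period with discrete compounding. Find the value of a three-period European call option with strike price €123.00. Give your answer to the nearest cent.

€3.23

Risk-neutral probability p = (1 + 0.03 − 0.75)/(1.05 − 0.75) = 0.2800/0.3000 = 0.9333
Terminal stock prices: S_uuu = 127.3, S_uud = 90.96, S_udd = 64.97, S_ddd = 46.41
Terminal payoffs (S − K): max(4.339, 0) = 4.339, max(-32.04, 0) = 0, max(-58.03, 0) = 0, max(-76.59, 0) = 0
Node uu (S = 121.3): V_uu = 1/1.03·[0.9333·4.3388 + 0.0667·0.0000] = 3.9316
Node ud (S = 86.62): V_ud = 1/1.03·[0.9333·0.0000 + 0.0667·0.0000] = 0.0000
Node dd (S = 61.88): V_dd = 1/1.03·[0.9333·0.0000 + 0.0667·0.0000] = 0.0000
Node u (S = 115.5): V_u = 1/1.03·[0.9333·3.9316 + 0.0667·0.0000] = 3.5626
Node d (S = 82.5): V_d = 1/1.03·[0.9333·0.0000 + 0.0667·0.0000] = 0.0000
Node 0 (S = 110): V_0 = 1/1.03·[0.9333·3.5626 + 0.0667·0.0000] = 3.2282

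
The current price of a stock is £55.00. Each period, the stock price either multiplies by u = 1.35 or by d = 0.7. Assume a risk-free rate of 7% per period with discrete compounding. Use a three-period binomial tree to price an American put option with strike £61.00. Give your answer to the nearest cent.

Risk-neutral probability p = (1 + 0.07 − 0.7)/(1.35 − 0.7) = 0.3700/0.6500 = 0.5692
Terminal stock prices: S_uuu = 135.3, S_uud = 70.17, S_udd = 36.38, S_ddd = 18.86
Terminal payoffs (K − S): max(-74.32, 0) = 0, max(-9.166, 0) = 0, max(24.62, 0) = 24.62, max(42.14, 0) = 42.14
Node uu (S = 100.2): continuation = 1/1.07·[0.5692·0.0000 + 0.4308·0.0000] = 0.0000; exercise value = 0.0000 ≤ continuation, so V_uu = 0.0000
Node ud (S = 51.97): continuation = 1/1.07·[0.5692·0.0000 + 0.4308·24.6175] = 9.9107; exercise value = 9.0250 ≤ continuation, so V_ud = 9.9107
Node dd (S = 26.95): continuation = 1/1.07·[0.5692·24.6175 + 0.4308·42.1350] = 30.0593; exercise value = 34.0500 > continuation, so V_dd = 34.0500 (exercise)
Node u (S = 74.25): continuation = 1/1.07·[0.5692·0.0000 + 0.4308·9.9107] = 3.9899; exercise value = 0.0000 ≤ continuation, so V_u = 3.9899
Node d (S = 38.5): continuation = 1/1.07·[0.5692·9.9107 + 0.4308·34.0500] = 18.9805; exercise value = 22.5000 > continuation, so V_d = 22.5000 (exercise)
Node 0 (S = 55): continuation = 1/1.07·[0.5692·3.9899 + 0.4308·22.5000] = 11.1808; exercise value = 6.0000 ≤ continuation, so V_0 = 11.1808

£11.18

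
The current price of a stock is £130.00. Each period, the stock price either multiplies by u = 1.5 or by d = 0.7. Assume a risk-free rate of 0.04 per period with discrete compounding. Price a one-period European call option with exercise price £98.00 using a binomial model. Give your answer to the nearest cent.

Risk-neutral probability p = (1 + 0.04 − 0.7)/(1.5 − 0.7) = 0.3400/0.8000 = 0.4250
Terminal stock prices: S_u = 195, S_d = 91
Terminal payoffs (S − K): max(97, 0) = 97, max(-7, 0) = 0
Node 0 (S = 130): V_0 = 1/1.04·[0.4250·97.0000 + 0.5750·0.0000] = 39.6394

£39.64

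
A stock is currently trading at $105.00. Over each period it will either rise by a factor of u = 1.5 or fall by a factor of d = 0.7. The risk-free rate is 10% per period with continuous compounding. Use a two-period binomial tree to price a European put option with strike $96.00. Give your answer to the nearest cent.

$8.88

Risk-neutral probability p = (e^0.1 − 0.7)/(1.5 − 0.7) = 0.4052/0.8000 = 0.5065
Terminal stock prices: S_uu = 236.2, S_ud = 110.2, S_dd = 51.45
Terminal payoffs (K − S): max(-140.2, 0) = 0, max(-14.25, 0) = 0, max(44.55, 0) = 44.55
Node u (S = 157.5): V_u = e^(−0.1)·[0.5065·0.0000 + 0.4935·0.0000] = 0.0000
Node d (S = 73.5): V_d = e^(−0.1)·[0.5065·0.0000 + 0.4935·44.5500] = 19.8947
Node 0 (S = 105): V_0 = e^(−0.1)·[0.5065·0.0000 + 0.4935·19.8947] = 8.8844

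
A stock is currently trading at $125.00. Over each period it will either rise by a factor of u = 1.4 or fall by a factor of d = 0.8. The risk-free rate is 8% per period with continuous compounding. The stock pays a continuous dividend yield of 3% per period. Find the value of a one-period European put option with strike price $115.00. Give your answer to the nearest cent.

Per-period risk-free factor R = e^0.08 = 1.0833; dividend-adjusted growth = e^(0.08−0.03) = 1.0513.
Risk-neutral probability p = (1.0513 − 0.8)/(1.4 − 0.8) = 0.2513/0.6000 = 0.4188
Terminal stock prices: S_u = 175, S_d = 100
Terminal payoffs (K − S): max(-60, 0) = 0, max(15, 0) = 15
Node 0 (S = 125): V_0 = e^(−0.08)·[0.4188·0.0000 + 0.5812·15.0000] = 8.0479

$8.05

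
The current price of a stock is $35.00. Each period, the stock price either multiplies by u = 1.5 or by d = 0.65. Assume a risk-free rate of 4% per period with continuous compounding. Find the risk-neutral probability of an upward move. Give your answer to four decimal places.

Risk-neutral probability p = (e^0.04 − 0.65)/(1.5 − 0.65) = 0.3908/0.8500 = 0.4598

p = 0.4598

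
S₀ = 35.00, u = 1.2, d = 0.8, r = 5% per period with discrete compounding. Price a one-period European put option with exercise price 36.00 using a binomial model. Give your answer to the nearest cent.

2.86

Risk-neutral probability p = (1 + 0.05 − 0.8)/(1.2 − 0.8) = 0.2500/0.4000 = 0.6250
Terminal stock prices: S_u = 42, S_d = 28
Terminal payoffs (K − S): max(-6, 0) = 0, max(8, 0) = 8
Node 0 (S = 35): V_0 = 1/1.05·[0.6250·0.0000 + 0.3750·8.0000] = 2.8571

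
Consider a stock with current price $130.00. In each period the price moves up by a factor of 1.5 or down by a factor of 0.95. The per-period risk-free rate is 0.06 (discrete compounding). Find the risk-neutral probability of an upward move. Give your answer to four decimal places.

Risk-neutral probability p = (1 + 0.06 − 0.95)/(1.5 − 0.95) = 0.1100/0.5500 = 0.2000

p = 0.2000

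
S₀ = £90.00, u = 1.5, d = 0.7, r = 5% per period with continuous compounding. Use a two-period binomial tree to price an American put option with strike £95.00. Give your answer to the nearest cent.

Risk-neutral probability p = (e^0.05 − 0.7)/(1.5 − 0.7) = 0.3513/0.8000 = 0.4391
Terminal stock prices: S_uu = 202.5, S_ud = 94.5, S_dd = 44.1
Terminal payoffs (K − S): max(-107.5, 0) = 0, max(0.5, 0) = 0.5, max(50.9, 0) = 50.9
Node u (S = 135): continuation = e^(−0.05)·[0.4391·0.0000 + 0.5609·0.5000] = 0.2668; exercise value = 0.0000 ≤ continuation, so V_u = 0.2668
Node d (S = 63): continuation = e^(−0.05)·[0.4391·0.5000 + 0.5609·50.9000] = 27.3668; exercise value = 32.0000 > continuation, so V_d = 32.0000 (exercise)
Node 0 (S = 90): continuation = e^(−0.05)·[0.4391·0.2668 + 0.5609·32.0000] = 17.1852; exercise value = 5.0000 ≤ continuation, so V_0 = 17.1852

£17.19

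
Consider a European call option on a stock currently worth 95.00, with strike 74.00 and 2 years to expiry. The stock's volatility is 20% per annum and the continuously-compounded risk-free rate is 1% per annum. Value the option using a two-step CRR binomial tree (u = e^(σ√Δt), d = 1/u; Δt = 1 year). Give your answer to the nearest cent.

CRR parameters: u = e^(σ√Δt) = e^(0.2·√1) = 1.2214, d = 1/u = 0.8187
Per-period rate: rΔt = 0.01·1 = 0.01, so R = e^0.01 = 1.0101
Risk-neutral probability p = (e^0.01 − 0.8187)/(1.2214 − 0.8187) = 0.1913/0.4027 = 0.4751
Terminal stock prices: S_uu = 141.7, S_ud = 95, S_dd = 63.68
Terminal payoffs (S − K): max(67.72, 0) = 67.72, max(21, 0) = 21, max(-10.32, 0) = 0
Node u (S = 116): V_u = e^(−0.01)·[0.4751·67.7233 + 0.5249·21.0000] = 42.7696
Node d (S = 77.78): V_d = e^(−0.01)·[0.4751·21.0000 + 0.5249·0.0000] = 9.8783
Node 0 (S = 95): V_0 = e^(−0.01)·[0.4751·42.7696 + 0.5249·9.8783] = 25.2520

25.25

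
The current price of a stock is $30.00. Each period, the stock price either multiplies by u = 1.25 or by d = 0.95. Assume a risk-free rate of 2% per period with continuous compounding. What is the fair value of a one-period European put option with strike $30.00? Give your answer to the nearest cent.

Risk-neutral probability p = (e^0.02 − 0.95)/(1.25 − 0.95) = 0.0702/0.3000 = 0.2340
Terminal stock prices: S_u = 37.5, S_d = 28.5
Terminal payoffs (K − S): max(-7.5, 0) = 0, max(1.5, 0) = 1.5
Node 0 (S = 30): V_0 = e^(−0.02)·[0.2340·0.0000 + 0.7660·1.5000] = 1.1262

$1.13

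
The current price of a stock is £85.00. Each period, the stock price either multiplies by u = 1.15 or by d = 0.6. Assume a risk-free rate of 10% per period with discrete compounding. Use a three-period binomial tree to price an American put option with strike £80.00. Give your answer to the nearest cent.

Risk-neutral probability p = (1 + 0.1 − 0.6)/(1.15 − 0.6) = 0.5000/0.5500 = 0.9091
Terminal stock prices: S_uuu = 129.3, S_uud = 67.45, S_udd = 35.19, S_ddd = 18.36
Terminal payoffs (K − S): max(-49.27, 0) = 0, max(12.55, 0) = 12.55, max(44.81, 0) = 44.81, max(61.64, 0) = 61.64
Node uu (S = 112.4): continuation = 1/1.1·[0.9091·0.0000 + 0.0909·12.5525] = 1.0374; exercise value = 0.0000 ≤ continuation, so V_uu = 1.0374
Node ud (S = 58.65): continuation = 1/1.1·[0.9091·12.5525 + 0.0909·44.8100] = 14.0773; exercise value = 21.3500 > continuation, so V_ud = 21.3500 (exercise)
Node dd (S = 30.6): continuation = 1/1.1·[0.9091·44.8100 + 0.0909·61.6400] = 42.1273; exercise value = 49.4000 > continuation, so V_dd = 49.4000 (exercise)
Node u (S = 97.75): continuation = 1/1.1·[0.9091·1.0374 + 0.0909·21.3500] = 2.6218; exercise value = 0.0000 ≤ continuation, so V_u = 2.6218
Node d (S = 51): continuation = 1/1.1·[0.9091·21.3500 + 0.0909·49.4000] = 21.7273; exercise value = 29.0000 > continuation, so V_d = 29.0000 (exercise)
Node 0 (S = 85): continuation = 1/1.1·[0.9091·2.6218 + 0.0909·29.0000] = 4.5635; exercise value = 0.0000 ≤ continuation, so V_0 = 4.5635

£4.56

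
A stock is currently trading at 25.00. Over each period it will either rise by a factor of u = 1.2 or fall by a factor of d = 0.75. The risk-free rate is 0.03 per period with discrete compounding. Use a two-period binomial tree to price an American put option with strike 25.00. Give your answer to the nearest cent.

Risk-neutral probability p = (1 + 0.03 − 0.75)/(1.2 − 0.75) = 0.2800/0.4500 = 0.6222
Terminal stock prices: S_uu = 36, S_ud = 22.5, S_dd = 14.06
Terminal payoffs (K − S): max(-11, 0) = 0, max(2.5, 0) = 2.5, max(10.94, 0) = 10.94
Node u (S = 30): continuation = 1/1.03·[0.6222·0.0000 + 0.3778·2.5000] = 0.9169; exercise value = 0.0000 ≤ continuation, so V_u = 0.9169
Node d (S = 18.75): continuation = 1/1.03·[0.6222·2.5000 + 0.3778·10.9375] = 5.5218; exercise value = 6.2500 > continuation, so V_d = 6.2500 (exercise)
Node 0 (S = 25): continuation = 1/1.03·[0.6222·0.9169 + 0.3778·6.2500] = 2.8463; exercise value = 0.0000 ≤ continuation, so V_0 = 2.8463

2.85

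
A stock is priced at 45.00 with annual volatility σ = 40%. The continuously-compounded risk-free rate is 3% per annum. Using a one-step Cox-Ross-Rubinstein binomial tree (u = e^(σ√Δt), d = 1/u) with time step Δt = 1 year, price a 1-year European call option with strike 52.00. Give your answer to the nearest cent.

CRR parameters: u = e^(σ√Δt) = e^(0.4·√1) = 1.4918, d = 1/u = 0.6703
Per-period rate: rΔt = 0.03·1 = 0.03, so R = e^0.03 = 1.0305
Risk-neutral probability p = (e^0.03 − 0.6703)/(1.4918 − 0.6703) = 0.3601/0.8215 = 0.4384
Terminal stock prices: S_u = 67.13, S_d = 30.16
Terminal payoffs (S − K): max(15.13, 0) = 15.13, max(-21.84, 0) = 0
Node 0 (S = 45): V_0 = e^(−0.03)·[0.4384·15.1321 + 0.5616·0.0000] = 6.4376

6.44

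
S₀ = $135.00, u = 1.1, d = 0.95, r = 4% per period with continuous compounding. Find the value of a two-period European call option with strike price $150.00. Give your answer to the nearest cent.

Risk-neutral probability p = (e^0.04 − 0.95)/(1.1 − 0.95) = 0.0908/0.1500 = 0.6054
Terminal stock prices: S_uu = 163.4, S_ud = 141.1, S_dd = 121.8
Terminal payoffs (S − K): max(13.35, 0) = 13.35, max(-8.925, 0) = 0, max(-28.16, 0) = 0
Node u (S = 148.5): V_u = e^(−0.04)·[0.6054·13.3500 + 0.3946·0.0000] = 7.7653
Node d (S = 128.2): V_d = e^(−0.04)·[0.6054·0.0000 + 0.3946·0.0000] = 0.0000
Node 0 (S = 135): V_0 = e^(−0.04)·[0.6054·7.7653 + 0.3946·0.0000] = 4.5168

$4.52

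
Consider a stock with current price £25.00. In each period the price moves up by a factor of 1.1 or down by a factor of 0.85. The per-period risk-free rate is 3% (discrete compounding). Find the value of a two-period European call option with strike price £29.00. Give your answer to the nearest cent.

Risk-neutral probability p = (1 + 0.03 − 0.85)/(1.1 − 0.85) = 0.1800/0.2500 = 0.7200
Terminal stock prices: S_uu = 30.25, S_ud = 23.38, S_dd = 18.06
Terminal payoffs (S − K): max(1.25, 0) = 1.25, max(-5.625, 0) = 0, max(-10.94, 0) = 0
Node u (S = 27.5): V_u = 1/1.03·[0.7200·1.2500 + 0.2800·0.0000] = 0.8738
Node d (S = 21.25): V_d = 1/1.03·[0.7200·0.0000 + 0.2800·0.0000] = 0.0000
Node 0 (S = 25): V_0 = 1/1.03·[0.7200·0.8738 + 0.2800·0.0000] = 0.6108

£0.61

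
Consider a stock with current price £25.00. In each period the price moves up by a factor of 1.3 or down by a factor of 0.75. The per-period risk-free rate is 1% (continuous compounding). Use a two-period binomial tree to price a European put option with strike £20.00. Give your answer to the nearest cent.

£1.62

Risk-neutral probability p = (e^0.01 − 0.75)/(1.3 − 0.75) = 0.2601/0.5500 = 0.4728
Terminal stock prices: S_uu = 42.25, S_ud = 24.38, S_dd = 14.06
Terminal payoffs (K − S): max(-22.25, 0) = 0, max(-4.375, 0) = 0, max(5.938, 0) = 5.938
Node u (S = 32.5): V_u = e^(−0.01)·[0.4728·0.0000 + 0.5272·0.0000] = 0.0000
Node d (S = 18.75): V_d = e^(−0.01)·[0.4728·0.0000 + 0.5272·5.9375] = 3.0990
Node 0 (S = 25): V_0 = e^(−0.01)·[0.4728·0.0000 + 0.5272·3.0990] = 1.6175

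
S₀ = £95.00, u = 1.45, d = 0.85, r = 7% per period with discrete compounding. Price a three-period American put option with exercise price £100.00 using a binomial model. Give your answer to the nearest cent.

£11.45

Risk-neutral probability p = (1 + 0.07 − 0.85)/(1.45 − 0.85) = 0.2200/0.6000 = 0.3667
Terminal stock prices: S_uuu = 289.6, S_uud = 169.8, S_udd = 99.52, S_ddd = 58.34
Terminal payoffs (K − S): max(-189.6, 0) = 0, max(-69.78, 0) = 0, max(0.4756, 0) = 0.4756, max(41.66, 0) = 41.66
Node uu (S = 199.7): continuation = 1/1.07·[0.3667·0.0000 + 0.6333·0.0000] = 0.0000; exercise value = 0.0000 ≤ continuation, so V_uu = 0.0000
Node ud (S = 117.1): continuation = 1/1.07·[0.3667·0.0000 + 0.6333·0.4756] = 0.2815; exercise value = 0.0000 ≤ continuation, so V_ud = 0.2815
Node dd (S = 68.64): continuation = 1/1.07·[0.3667·0.4756 + 0.6333·41.6581] = 24.8204; exercise value = 31.3625 > continuation, so V_dd = 31.3625 (exercise)
Node u (S = 137.8): continuation = 1/1.07·[0.3667·0.0000 + 0.6333·0.2815] = 0.1666; exercise value = 0.0000 ≤ continuation, so V_u = 0.1666
Node d (S = 80.75): continuation = 1/1.07·[0.3667·0.2815 + 0.6333·31.3625] = 18.6599; exercise value = 19.2500 > continuation, so V_d = 19.2500 (exercise)
Node 0 (S = 95): continuation = 1/1.07·[0.3667·0.1666 + 0.6333·19.2500] = 11.4512; exercise value = 5.0000 ≤ continuation, so V_0 = 11.4512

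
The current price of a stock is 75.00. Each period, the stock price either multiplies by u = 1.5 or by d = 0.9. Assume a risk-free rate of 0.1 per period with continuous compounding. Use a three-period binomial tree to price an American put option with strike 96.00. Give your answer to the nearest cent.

21.00

Risk-neutral probability p = (e^0.1 − 0.9)/(1.5 − 0.9) = 0.2052/0.6000 = 0.3420
Terminal stock prices: S_uuu = 253.1, S_uud = 151.9, S_udd = 91.12, S_ddd = 54.68
Terminal payoffs (K − S): max(-157.1, 0) = 0, max(-55.88, 0) = 0, max(4.875, 0) = 4.875, max(41.32, 0) = 41.32
Node uu (S = 168.8): continuation = e^(−0.1)·[0.3420·0.0000 + 0.6580·0.0000] = 0.0000; exercise value = 0.0000 ≤ continuation, so V_uu = 0.0000
Node ud (S = 101.2): continuation = e^(−0.1)·[0.3420·0.0000 + 0.6580·4.8750] = 2.9027; exercise value = 0.0000 ≤ continuation, so V_ud = 2.9027
Node dd (S = 60.75): continuation = e^(−0.1)·[0.3420·4.8750 + 0.6580·41.3250] = 26.1144; exercise value = 35.2500 > continuation, so V_dd = 35.2500 (exercise)
Node u (S = 112.5): continuation = e^(−0.1)·[0.3420·0.0000 + 0.6580·2.9027] = 1.7283; exercise value = 0.0000 ≤ continuation, so V_u = 1.7283
Node d (S = 67.5): continuation = e^(−0.1)·[0.3420·2.9027 + 0.6580·35.2500] = 21.8869; exercise value = 28.5000 > continuation, so V_d = 28.5000 (exercise)
Node 0 (S = 75): continuation = e^(−0.1)·[0.3420·1.7283 + 0.6580·28.5000] = 17.5044; exercise value = 21.0000 > continuation, so V_0 = 21.0000 (exercise)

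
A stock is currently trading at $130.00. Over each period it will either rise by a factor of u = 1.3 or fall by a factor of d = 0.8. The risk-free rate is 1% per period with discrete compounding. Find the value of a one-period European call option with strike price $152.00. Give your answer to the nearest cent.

Risk-neutral probability p = (1 + 0.01 − 0.8)/(1.3 − 0.8) = 0.2100/0.5000 = 0.4200
Terminal stock prices: S_u = 169, S_d = 104
Terminal payoffs (S − K): max(17, 0) = 17, max(-48, 0) = 0
Node 0 (S = 130): V_0 = 1/1.01·[0.4200·17.0000 + 0.5800·0.0000] = 7.0693

$7.07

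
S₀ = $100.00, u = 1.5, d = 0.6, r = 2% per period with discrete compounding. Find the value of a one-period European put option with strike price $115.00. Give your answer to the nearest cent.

$28.76

Risk-neutral probability p = (1 + 0.02 − 0.6)/(1.5 − 0.6) = 0.4200/0.9000 = 0.4667
Terminal stock prices: S_u = 150, S_d = 60
Terminal payoffs (K − S): max(-35, 0) = 0, max(55, 0) = 55
Node 0 (S = 100): V_0 = 1/1.02·[0.4667·0.0000 + 0.5333·55.0000] = 28.7582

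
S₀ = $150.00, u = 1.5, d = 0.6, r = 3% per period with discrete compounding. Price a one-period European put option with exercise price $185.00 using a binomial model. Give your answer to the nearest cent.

$48.17

Risk-neutral probability p = (1 + 0.03 − 0.6)/(1.5 − 0.6) = 0.4300/0.9000 = 0.4778
Terminal stock prices: S_u = 225, S_d = 90
Terminal payoffs (K − S): max(-40, 0) = 0, max(95, 0) = 95
Node 0 (S = 150): V_0 = 1/1.03·[0.4778·0.0000 + 0.5222·95.0000] = 48.1661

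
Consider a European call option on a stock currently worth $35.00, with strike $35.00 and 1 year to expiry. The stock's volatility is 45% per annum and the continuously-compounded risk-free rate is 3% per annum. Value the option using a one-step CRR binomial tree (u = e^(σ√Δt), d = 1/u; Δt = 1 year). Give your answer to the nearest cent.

$8.15

CRR parameters: u = e^(σ√Δt) = e^(0.45·√1) = 1.5683, d = 1/u = 0.6376
Per-period rate: rΔt = 0.03·1 = 0.03, so R = e^0.03 = 1.0305
Risk-neutral probability p = (e^0.03 − 0.6376)/(1.5683 − 0.6376) = 0.3928/0.9307 = 0.4221
Terminal stock prices: S_u = 54.89, S_d = 22.32
Terminal payoffs (S − K): max(19.89, 0) = 19.89, max(-12.68, 0) = 0
Node 0 (S = 35): V_0 = e^(−0.03)·[0.4221·19.8909 + 0.5779·0.0000] = 8.1475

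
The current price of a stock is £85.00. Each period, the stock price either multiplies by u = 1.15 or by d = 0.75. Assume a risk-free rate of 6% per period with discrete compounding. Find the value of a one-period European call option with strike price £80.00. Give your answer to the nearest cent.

Risk-neutral probability p = (1 + 0.06 − 0.75)/(1.15 − 0.75) = 0.3100/0.4000 = 0.7750
Terminal stock prices: S_u = 97.75, S_d = 63.75
Terminal payoffs (S − K): max(17.75, 0) = 17.75, max(-16.25, 0) = 0
Node 0 (S = 85): V_0 = 1/1.06·[0.7750·17.7500 + 0.2250·0.0000] = 12.9776

£12.98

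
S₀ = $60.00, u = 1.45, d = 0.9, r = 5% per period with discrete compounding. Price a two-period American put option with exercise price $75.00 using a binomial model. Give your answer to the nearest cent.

Risk-neutral probability p = (1 + 0.05 − 0.9)/(1.45 − 0.9) = 0.1500/0.5500 = 0.2727
Terminal stock prices: S_uu = 126.2, S_ud = 78.3, S_dd = 48.6
Terminal payoffs (K − S): max(-51.15, 0) = 0, max(-3.3, 0) = 0, max(26.4, 0) = 26.4
Node u (S = 87): continuation = 1/1.05·[0.2727·0.0000 + 0.7273·0.0000] = 0.0000; exercise value = 0.0000 ≤ continuation, so V_u = 0.0000
Node d (S = 54): continuation = 1/1.05·[0.2727·0.0000 + 0.7273·26.4000] = 18.2857; exercise value = 21.0000 > continuation, so V_d = 21.0000 (exercise)
Node 0 (S = 60): continuation = 1/1.05·[0.2727·0.0000 + 0.7273·21.0000] = 14.5455; exercise value = 15.0000 > continuation, so V_0 = 15.0000 (exercise)

$15.00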